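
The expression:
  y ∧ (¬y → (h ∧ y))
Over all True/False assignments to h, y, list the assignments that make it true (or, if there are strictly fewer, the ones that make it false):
is true only for:
  h=False, y=True;
  h=True, y=True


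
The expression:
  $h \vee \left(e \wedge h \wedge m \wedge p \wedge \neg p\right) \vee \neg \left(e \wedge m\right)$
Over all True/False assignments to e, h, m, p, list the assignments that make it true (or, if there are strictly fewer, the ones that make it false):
is false only for:
  e=True, h=False, m=True, p=False;
  e=True, h=False, m=True, p=True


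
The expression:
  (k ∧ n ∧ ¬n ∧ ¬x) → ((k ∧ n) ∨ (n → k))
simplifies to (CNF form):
True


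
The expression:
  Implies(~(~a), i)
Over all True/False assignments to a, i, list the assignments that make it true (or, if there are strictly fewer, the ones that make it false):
is false only for:
  a=True, i=False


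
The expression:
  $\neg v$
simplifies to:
$\neg v$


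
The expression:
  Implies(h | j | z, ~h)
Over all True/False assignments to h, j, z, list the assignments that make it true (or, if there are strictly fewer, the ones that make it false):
is true only for:
  h=False, j=False, z=False;
  h=False, j=False, z=True;
  h=False, j=True, z=False;
  h=False, j=True, z=True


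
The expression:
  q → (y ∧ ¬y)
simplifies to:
¬q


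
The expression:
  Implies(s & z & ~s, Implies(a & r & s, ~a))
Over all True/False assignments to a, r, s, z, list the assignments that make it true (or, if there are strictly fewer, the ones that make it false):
is always true.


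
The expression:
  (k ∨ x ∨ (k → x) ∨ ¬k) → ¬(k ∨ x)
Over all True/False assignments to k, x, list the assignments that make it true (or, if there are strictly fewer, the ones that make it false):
is true only for:
  k=False, x=False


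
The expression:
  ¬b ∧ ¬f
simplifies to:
¬b ∧ ¬f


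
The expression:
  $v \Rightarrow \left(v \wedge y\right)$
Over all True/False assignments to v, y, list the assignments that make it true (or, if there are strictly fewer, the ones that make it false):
is false only for:
  v=True, y=False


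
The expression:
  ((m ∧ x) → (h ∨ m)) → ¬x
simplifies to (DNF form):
¬x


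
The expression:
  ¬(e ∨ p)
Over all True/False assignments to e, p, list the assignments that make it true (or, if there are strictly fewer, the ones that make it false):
is true only for:
  e=False, p=False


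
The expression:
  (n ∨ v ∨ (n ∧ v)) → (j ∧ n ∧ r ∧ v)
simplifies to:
(¬n ∧ ¬v) ∨ (j ∧ n ∧ r ∧ v)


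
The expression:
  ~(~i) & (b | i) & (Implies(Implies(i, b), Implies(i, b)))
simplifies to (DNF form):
i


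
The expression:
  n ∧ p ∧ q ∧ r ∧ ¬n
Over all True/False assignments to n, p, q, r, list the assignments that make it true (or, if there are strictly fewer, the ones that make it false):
is never true.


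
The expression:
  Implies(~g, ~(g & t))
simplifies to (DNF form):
True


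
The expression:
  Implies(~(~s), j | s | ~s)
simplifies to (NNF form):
True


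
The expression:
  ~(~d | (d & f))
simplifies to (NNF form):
d & ~f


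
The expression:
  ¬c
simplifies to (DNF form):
¬c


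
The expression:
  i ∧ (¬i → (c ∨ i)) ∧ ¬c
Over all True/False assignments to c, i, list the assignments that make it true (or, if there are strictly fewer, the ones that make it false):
is true only for:
  c=False, i=True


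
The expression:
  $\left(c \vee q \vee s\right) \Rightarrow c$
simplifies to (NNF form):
$c \vee \left(\neg q \wedge \neg s\right)$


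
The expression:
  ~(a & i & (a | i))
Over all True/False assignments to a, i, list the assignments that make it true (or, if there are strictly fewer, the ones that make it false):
is false only for:
  a=True, i=True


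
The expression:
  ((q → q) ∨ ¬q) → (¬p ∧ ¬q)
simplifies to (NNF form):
¬p ∧ ¬q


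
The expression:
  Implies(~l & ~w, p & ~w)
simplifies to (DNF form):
l | p | w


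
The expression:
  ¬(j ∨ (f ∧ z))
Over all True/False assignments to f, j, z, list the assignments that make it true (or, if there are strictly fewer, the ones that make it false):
is true only for:
  f=False, j=False, z=False;
  f=False, j=False, z=True;
  f=True, j=False, z=False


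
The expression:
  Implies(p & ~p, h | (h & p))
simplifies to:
True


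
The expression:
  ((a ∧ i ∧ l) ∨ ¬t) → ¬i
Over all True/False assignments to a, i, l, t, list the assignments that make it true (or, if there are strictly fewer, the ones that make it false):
is false only for:
  a=False, i=True, l=False, t=False;
  a=False, i=True, l=True, t=False;
  a=True, i=True, l=False, t=False;
  a=True, i=True, l=True, t=False;
  a=True, i=True, l=True, t=True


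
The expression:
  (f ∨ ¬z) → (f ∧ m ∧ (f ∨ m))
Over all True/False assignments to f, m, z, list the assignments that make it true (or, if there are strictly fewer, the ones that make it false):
is true only for:
  f=False, m=False, z=True;
  f=False, m=True, z=True;
  f=True, m=True, z=False;
  f=True, m=True, z=True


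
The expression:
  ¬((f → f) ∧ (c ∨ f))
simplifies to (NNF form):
¬c ∧ ¬f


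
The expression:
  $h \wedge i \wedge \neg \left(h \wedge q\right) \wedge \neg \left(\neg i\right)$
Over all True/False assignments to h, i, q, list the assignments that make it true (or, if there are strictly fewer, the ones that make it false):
is true only for:
  h=True, i=True, q=False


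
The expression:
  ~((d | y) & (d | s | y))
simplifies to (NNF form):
~d & ~y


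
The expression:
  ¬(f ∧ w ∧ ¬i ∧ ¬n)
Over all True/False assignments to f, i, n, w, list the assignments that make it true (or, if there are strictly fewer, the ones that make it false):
is false only for:
  f=True, i=False, n=False, w=True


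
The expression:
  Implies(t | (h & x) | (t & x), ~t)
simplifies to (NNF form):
~t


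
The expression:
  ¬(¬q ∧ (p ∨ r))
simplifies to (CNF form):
(q ∨ ¬p) ∧ (q ∨ ¬r)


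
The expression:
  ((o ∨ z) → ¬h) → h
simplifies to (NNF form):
h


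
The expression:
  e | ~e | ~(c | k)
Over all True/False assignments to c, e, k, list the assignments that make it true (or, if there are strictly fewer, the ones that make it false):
is always true.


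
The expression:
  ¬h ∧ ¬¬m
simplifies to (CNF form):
m ∧ ¬h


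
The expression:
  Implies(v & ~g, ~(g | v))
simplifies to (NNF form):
g | ~v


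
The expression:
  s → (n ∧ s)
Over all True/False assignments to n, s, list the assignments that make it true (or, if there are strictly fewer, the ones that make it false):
is false only for:
  n=False, s=True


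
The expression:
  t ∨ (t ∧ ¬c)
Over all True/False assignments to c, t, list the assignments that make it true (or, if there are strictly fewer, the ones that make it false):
is true only for:
  c=False, t=True;
  c=True, t=True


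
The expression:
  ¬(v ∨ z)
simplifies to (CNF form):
¬v ∧ ¬z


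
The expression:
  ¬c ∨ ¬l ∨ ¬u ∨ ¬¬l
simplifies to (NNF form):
True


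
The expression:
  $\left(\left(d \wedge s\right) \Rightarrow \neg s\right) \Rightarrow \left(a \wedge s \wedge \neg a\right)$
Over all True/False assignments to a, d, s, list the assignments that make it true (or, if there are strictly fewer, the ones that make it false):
is true only for:
  a=False, d=True, s=True;
  a=True, d=True, s=True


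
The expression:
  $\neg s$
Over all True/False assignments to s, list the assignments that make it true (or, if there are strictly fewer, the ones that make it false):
is true only for:
  s=False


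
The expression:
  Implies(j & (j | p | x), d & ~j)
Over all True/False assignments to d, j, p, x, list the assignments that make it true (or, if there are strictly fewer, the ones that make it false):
is true only for:
  d=False, j=False, p=False, x=False;
  d=False, j=False, p=False, x=True;
  d=False, j=False, p=True, x=False;
  d=False, j=False, p=True, x=True;
  d=True, j=False, p=False, x=False;
  d=True, j=False, p=False, x=True;
  d=True, j=False, p=True, x=False;
  d=True, j=False, p=True, x=True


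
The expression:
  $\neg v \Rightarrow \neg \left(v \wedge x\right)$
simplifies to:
$\text{True}$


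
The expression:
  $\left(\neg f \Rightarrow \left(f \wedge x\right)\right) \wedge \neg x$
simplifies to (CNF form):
$f \wedge \neg x$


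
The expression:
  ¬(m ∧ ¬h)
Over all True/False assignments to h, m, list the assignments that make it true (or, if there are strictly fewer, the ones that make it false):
is false only for:
  h=False, m=True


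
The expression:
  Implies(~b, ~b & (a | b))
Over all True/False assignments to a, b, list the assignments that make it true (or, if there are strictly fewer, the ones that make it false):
is false only for:
  a=False, b=False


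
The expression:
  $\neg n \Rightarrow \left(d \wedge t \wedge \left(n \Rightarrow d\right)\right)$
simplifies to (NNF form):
$n \vee \left(d \wedge t\right)$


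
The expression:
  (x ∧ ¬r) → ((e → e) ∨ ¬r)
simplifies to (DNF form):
True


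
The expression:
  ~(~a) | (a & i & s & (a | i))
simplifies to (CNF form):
a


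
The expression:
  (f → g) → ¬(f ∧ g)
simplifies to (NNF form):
¬f ∨ ¬g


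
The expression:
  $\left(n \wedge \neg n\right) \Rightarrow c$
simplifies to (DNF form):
$\text{True}$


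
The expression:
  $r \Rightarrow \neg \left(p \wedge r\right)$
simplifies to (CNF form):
$\neg p \vee \neg r$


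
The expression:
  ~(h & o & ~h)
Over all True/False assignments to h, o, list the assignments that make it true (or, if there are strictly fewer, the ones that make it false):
is always true.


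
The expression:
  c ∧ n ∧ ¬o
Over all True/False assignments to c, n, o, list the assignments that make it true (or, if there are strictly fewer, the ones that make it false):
is true only for:
  c=True, n=True, o=False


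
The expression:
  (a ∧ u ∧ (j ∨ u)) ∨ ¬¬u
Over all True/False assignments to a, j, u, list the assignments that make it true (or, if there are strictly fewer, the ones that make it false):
is true only for:
  a=False, j=False, u=True;
  a=False, j=True, u=True;
  a=True, j=False, u=True;
  a=True, j=True, u=True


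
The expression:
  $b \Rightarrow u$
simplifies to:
$u \vee \neg b$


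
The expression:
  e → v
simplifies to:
v ∨ ¬e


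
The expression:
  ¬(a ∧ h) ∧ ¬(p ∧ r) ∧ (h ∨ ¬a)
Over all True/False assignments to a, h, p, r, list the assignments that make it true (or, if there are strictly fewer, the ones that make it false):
is true only for:
  a=False, h=False, p=False, r=False;
  a=False, h=False, p=False, r=True;
  a=False, h=False, p=True, r=False;
  a=False, h=True, p=False, r=False;
  a=False, h=True, p=False, r=True;
  a=False, h=True, p=True, r=False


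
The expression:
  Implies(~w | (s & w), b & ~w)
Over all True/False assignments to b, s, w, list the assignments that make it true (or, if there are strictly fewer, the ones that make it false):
is true only for:
  b=False, s=False, w=True;
  b=True, s=False, w=False;
  b=True, s=False, w=True;
  b=True, s=True, w=False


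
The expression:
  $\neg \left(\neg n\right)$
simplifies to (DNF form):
$n$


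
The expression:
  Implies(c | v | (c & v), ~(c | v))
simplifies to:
~c & ~v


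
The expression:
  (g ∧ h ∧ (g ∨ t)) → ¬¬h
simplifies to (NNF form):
True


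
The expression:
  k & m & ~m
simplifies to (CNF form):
False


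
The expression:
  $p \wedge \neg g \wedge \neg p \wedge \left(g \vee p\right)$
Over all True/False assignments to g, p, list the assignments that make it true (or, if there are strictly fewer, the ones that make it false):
is never true.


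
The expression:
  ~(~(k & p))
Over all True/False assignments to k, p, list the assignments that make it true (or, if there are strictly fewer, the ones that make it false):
is true only for:
  k=True, p=True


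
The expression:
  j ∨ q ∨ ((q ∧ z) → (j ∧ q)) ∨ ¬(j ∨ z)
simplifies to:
True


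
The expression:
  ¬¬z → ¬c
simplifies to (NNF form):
¬c ∨ ¬z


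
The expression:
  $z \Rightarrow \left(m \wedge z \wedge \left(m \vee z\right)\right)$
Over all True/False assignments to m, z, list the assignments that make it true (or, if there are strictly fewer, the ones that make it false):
is false only for:
  m=False, z=True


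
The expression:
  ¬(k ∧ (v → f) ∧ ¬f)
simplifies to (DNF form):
f ∨ v ∨ ¬k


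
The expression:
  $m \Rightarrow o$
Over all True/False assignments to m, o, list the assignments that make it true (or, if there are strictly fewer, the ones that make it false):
is false only for:
  m=True, o=False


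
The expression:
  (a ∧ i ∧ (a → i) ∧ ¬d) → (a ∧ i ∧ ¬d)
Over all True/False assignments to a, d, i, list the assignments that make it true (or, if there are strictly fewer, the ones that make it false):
is always true.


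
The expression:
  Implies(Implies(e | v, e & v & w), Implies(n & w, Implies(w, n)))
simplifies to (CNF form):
True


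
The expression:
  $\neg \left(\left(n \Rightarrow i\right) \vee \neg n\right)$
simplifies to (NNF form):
$n \wedge \neg i$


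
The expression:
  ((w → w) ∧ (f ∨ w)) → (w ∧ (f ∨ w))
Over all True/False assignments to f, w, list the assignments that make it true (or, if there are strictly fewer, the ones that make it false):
is false only for:
  f=True, w=False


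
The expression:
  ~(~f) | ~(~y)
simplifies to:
f | y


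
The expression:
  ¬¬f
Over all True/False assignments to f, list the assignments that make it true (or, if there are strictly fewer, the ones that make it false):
is true only for:
  f=True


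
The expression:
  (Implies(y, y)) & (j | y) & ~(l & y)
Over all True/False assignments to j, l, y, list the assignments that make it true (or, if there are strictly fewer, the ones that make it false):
is true only for:
  j=False, l=False, y=True;
  j=True, l=False, y=False;
  j=True, l=False, y=True;
  j=True, l=True, y=False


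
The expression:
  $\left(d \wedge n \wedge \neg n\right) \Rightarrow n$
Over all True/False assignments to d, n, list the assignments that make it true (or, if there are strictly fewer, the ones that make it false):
is always true.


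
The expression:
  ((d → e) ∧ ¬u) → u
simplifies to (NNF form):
u ∨ (d ∧ ¬e)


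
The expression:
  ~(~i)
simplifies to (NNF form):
i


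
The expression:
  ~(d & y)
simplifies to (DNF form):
~d | ~y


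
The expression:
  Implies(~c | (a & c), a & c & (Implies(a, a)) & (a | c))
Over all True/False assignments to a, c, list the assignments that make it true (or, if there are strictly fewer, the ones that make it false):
is true only for:
  a=False, c=True;
  a=True, c=True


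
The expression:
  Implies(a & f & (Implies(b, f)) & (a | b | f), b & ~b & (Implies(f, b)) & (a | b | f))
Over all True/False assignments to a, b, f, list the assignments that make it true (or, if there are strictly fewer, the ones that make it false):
is false only for:
  a=True, b=False, f=True;
  a=True, b=True, f=True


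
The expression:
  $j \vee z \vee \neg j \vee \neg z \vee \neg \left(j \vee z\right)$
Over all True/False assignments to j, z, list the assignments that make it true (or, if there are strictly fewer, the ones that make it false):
is always true.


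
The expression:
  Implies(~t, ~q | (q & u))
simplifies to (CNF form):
t | u | ~q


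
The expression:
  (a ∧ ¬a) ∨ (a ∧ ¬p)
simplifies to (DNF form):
a ∧ ¬p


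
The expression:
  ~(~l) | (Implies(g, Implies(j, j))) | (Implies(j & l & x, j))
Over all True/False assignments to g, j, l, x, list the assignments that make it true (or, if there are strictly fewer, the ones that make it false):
is always true.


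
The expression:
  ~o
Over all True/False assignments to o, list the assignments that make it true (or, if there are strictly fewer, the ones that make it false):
is true only for:
  o=False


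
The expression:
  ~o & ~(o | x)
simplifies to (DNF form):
~o & ~x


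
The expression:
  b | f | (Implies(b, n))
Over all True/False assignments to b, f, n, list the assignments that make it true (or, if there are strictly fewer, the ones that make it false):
is always true.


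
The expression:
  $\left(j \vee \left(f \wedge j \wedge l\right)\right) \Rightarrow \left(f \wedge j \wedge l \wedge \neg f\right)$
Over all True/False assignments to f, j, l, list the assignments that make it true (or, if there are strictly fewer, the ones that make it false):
is true only for:
  f=False, j=False, l=False;
  f=False, j=False, l=True;
  f=True, j=False, l=False;
  f=True, j=False, l=True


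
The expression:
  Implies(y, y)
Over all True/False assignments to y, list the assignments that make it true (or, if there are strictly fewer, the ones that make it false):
is always true.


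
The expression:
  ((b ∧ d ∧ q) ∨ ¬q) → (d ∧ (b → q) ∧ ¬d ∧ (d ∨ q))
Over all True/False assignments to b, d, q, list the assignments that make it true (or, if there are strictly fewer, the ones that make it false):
is true only for:
  b=False, d=False, q=True;
  b=False, d=True, q=True;
  b=True, d=False, q=True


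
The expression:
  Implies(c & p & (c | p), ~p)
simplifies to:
~c | ~p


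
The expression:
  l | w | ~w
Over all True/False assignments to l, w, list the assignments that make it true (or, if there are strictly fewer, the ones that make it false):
is always true.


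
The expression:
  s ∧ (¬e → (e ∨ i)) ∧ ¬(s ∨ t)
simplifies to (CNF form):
False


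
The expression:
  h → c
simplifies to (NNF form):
c ∨ ¬h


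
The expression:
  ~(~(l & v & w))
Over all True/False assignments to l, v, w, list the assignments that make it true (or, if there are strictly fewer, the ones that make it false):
is true only for:
  l=True, v=True, w=True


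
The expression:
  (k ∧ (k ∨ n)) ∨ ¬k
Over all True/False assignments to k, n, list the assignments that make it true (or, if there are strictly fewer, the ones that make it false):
is always true.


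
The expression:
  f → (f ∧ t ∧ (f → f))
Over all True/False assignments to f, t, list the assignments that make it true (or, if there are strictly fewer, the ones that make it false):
is false only for:
  f=True, t=False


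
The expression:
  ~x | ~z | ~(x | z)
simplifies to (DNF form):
~x | ~z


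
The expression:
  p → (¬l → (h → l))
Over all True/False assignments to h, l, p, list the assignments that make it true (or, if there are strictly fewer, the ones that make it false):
is false only for:
  h=True, l=False, p=True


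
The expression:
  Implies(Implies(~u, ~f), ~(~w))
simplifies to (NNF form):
w | (f & ~u)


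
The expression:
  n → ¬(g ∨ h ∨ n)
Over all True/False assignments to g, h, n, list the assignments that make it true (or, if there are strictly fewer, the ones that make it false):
is true only for:
  g=False, h=False, n=False;
  g=False, h=True, n=False;
  g=True, h=False, n=False;
  g=True, h=True, n=False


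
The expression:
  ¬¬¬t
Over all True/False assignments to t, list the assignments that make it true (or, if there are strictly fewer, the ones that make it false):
is true only for:
  t=False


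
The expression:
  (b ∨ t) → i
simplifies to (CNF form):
(i ∨ ¬b) ∧ (i ∨ ¬t)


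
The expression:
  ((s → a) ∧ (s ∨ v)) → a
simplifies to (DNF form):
a ∨ s ∨ ¬v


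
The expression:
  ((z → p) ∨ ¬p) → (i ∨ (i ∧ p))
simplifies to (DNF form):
i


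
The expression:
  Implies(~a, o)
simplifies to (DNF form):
a | o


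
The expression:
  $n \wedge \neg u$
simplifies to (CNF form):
$n \wedge \neg u$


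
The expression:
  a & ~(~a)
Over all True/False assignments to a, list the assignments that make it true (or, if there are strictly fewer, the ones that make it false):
is true only for:
  a=True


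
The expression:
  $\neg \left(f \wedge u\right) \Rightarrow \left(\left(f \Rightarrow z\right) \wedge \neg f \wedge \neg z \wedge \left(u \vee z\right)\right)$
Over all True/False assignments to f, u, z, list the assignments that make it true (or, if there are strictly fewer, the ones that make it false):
is true only for:
  f=False, u=True, z=False;
  f=True, u=True, z=False;
  f=True, u=True, z=True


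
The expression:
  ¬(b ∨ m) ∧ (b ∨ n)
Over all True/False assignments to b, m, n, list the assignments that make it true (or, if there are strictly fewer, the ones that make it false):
is true only for:
  b=False, m=False, n=True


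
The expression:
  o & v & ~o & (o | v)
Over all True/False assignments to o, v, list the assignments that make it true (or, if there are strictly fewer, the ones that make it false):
is never true.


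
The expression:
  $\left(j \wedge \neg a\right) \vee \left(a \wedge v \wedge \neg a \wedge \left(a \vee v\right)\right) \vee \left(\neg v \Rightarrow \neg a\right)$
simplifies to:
$v \vee \neg a$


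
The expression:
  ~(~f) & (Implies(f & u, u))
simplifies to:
f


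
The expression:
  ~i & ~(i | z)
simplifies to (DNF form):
~i & ~z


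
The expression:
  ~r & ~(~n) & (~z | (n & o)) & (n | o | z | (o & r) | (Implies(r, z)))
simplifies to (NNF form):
n & ~r & (o | ~z)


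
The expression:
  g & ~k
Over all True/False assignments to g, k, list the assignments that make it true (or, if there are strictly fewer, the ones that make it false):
is true only for:
  g=True, k=False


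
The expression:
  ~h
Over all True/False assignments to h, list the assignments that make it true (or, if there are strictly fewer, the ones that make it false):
is true only for:
  h=False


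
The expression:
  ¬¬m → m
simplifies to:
True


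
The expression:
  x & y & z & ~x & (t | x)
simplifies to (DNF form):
False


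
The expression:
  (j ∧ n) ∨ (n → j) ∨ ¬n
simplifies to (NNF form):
j ∨ ¬n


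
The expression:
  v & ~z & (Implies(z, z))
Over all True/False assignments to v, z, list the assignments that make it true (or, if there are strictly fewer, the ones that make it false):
is true only for:
  v=True, z=False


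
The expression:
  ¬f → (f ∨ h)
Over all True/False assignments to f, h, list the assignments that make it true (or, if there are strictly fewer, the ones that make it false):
is false only for:
  f=False, h=False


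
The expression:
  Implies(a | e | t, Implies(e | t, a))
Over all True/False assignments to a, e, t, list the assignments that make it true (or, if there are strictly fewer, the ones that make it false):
is false only for:
  a=False, e=False, t=True;
  a=False, e=True, t=False;
  a=False, e=True, t=True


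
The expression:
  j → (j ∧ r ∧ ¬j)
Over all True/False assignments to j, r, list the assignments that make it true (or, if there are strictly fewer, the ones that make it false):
is true only for:
  j=False, r=False;
  j=False, r=True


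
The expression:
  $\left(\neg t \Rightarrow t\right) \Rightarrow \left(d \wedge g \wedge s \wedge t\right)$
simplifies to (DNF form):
$\left(d \wedge g \wedge s\right) \vee \neg t$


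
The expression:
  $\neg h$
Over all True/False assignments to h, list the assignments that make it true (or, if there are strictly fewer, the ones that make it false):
is true only for:
  h=False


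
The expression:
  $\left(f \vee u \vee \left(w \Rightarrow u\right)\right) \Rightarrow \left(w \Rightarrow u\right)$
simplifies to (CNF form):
$u \vee \neg f \vee \neg w$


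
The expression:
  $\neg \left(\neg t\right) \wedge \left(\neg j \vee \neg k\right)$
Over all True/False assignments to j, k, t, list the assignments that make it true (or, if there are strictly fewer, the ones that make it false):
is true only for:
  j=False, k=False, t=True;
  j=False, k=True, t=True;
  j=True, k=False, t=True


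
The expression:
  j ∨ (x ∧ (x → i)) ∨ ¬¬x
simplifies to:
j ∨ x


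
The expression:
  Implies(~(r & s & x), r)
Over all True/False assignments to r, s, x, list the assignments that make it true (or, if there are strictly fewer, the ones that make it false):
is true only for:
  r=True, s=False, x=False;
  r=True, s=False, x=True;
  r=True, s=True, x=False;
  r=True, s=True, x=True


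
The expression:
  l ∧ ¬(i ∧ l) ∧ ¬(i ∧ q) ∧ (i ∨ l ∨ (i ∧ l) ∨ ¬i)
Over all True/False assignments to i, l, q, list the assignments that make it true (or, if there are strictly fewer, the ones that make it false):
is true only for:
  i=False, l=True, q=False;
  i=False, l=True, q=True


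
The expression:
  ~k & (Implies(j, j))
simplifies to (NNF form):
~k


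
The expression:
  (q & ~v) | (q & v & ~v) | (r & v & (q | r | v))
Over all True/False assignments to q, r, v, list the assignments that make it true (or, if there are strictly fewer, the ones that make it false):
is true only for:
  q=False, r=True, v=True;
  q=True, r=False, v=False;
  q=True, r=True, v=False;
  q=True, r=True, v=True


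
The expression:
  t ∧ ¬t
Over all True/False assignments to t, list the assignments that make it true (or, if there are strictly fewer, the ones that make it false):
is never true.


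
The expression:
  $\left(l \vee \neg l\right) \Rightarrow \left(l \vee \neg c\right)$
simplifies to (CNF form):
$l \vee \neg c$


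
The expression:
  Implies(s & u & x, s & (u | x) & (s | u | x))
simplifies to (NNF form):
True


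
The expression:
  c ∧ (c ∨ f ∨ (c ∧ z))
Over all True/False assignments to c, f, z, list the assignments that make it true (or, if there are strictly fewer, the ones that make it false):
is true only for:
  c=True, f=False, z=False;
  c=True, f=False, z=True;
  c=True, f=True, z=False;
  c=True, f=True, z=True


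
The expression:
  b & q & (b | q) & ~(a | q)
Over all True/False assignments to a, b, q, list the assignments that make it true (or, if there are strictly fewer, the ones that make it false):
is never true.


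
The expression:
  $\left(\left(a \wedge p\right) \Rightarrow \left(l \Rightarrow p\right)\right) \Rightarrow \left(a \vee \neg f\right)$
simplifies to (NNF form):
$a \vee \neg f$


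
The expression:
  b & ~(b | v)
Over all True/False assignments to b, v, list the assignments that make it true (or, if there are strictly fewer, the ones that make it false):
is never true.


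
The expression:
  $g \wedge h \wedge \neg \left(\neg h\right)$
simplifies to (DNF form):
$g \wedge h$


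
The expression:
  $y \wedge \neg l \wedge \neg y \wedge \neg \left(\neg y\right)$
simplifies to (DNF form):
$\text{False}$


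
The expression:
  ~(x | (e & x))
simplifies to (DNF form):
~x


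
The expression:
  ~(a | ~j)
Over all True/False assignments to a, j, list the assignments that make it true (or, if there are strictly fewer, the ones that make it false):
is true only for:
  a=False, j=True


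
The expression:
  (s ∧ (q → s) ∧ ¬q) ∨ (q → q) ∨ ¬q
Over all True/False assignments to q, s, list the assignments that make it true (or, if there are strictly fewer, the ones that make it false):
is always true.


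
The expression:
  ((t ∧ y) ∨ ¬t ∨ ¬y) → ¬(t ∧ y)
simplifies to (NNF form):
¬t ∨ ¬y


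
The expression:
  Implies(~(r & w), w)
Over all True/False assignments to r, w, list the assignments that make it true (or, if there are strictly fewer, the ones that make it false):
is true only for:
  r=False, w=True;
  r=True, w=True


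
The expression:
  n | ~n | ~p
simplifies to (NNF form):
True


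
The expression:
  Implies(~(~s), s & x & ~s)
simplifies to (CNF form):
~s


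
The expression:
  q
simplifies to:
q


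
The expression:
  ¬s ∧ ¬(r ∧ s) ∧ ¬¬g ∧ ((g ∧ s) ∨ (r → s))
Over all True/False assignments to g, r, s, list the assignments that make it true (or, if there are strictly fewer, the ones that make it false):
is true only for:
  g=True, r=False, s=False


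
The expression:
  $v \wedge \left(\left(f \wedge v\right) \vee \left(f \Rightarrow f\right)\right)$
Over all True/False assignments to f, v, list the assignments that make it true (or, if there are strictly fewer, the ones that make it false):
is true only for:
  f=False, v=True;
  f=True, v=True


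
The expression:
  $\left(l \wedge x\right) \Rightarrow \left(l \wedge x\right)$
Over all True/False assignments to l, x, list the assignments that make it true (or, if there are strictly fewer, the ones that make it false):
is always true.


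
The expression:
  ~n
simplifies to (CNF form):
~n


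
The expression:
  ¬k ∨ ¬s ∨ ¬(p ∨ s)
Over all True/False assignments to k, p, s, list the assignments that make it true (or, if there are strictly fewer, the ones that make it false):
is false only for:
  k=True, p=False, s=True;
  k=True, p=True, s=True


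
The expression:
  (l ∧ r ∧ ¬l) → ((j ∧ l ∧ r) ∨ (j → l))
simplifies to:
True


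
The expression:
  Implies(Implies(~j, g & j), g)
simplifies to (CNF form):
g | ~j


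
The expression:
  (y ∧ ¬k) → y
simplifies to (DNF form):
True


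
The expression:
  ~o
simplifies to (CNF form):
~o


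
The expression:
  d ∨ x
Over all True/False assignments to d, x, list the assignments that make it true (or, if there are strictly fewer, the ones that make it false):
is false only for:
  d=False, x=False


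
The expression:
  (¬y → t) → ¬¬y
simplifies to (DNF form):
y ∨ ¬t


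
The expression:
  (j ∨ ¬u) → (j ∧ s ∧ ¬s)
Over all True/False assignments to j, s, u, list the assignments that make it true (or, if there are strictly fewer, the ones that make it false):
is true only for:
  j=False, s=False, u=True;
  j=False, s=True, u=True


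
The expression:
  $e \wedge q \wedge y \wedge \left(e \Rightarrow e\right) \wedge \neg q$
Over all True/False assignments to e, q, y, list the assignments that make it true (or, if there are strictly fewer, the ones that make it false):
is never true.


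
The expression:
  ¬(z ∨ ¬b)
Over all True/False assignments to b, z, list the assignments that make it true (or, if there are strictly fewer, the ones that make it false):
is true only for:
  b=True, z=False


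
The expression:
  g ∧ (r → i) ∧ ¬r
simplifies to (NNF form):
g ∧ ¬r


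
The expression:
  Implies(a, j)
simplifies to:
j | ~a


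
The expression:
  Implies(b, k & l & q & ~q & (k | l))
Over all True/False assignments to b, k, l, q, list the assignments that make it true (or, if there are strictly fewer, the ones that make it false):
is true only for:
  b=False, k=False, l=False, q=False;
  b=False, k=False, l=False, q=True;
  b=False, k=False, l=True, q=False;
  b=False, k=False, l=True, q=True;
  b=False, k=True, l=False, q=False;
  b=False, k=True, l=False, q=True;
  b=False, k=True, l=True, q=False;
  b=False, k=True, l=True, q=True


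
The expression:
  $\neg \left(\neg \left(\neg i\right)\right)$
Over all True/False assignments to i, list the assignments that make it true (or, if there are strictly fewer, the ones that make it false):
is true only for:
  i=False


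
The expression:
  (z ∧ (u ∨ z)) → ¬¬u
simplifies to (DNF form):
u ∨ ¬z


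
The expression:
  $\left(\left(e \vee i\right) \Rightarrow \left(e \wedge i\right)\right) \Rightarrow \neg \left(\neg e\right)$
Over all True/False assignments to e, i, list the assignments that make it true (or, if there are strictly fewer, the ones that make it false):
is false only for:
  e=False, i=False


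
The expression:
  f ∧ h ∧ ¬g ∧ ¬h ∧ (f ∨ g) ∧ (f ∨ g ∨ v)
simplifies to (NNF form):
False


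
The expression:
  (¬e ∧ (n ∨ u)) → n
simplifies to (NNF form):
e ∨ n ∨ ¬u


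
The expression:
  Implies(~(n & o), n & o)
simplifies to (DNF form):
n & o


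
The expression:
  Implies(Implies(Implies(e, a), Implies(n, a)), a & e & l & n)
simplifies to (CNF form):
n & (a | ~e) & (e | ~a) & (l | ~e)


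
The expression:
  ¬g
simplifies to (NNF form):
¬g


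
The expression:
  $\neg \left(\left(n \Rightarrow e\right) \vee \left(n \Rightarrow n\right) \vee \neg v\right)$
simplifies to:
$\text{False}$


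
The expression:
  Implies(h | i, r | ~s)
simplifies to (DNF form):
r | ~s | (~h & ~i)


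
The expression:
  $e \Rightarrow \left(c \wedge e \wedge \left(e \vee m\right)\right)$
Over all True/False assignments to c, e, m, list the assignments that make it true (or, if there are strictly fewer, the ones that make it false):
is false only for:
  c=False, e=True, m=False;
  c=False, e=True, m=True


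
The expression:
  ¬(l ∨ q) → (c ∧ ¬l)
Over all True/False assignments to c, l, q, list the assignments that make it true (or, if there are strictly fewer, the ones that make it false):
is false only for:
  c=False, l=False, q=False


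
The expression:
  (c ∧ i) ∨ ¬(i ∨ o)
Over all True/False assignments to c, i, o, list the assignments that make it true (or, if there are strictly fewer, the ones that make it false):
is true only for:
  c=False, i=False, o=False;
  c=True, i=False, o=False;
  c=True, i=True, o=False;
  c=True, i=True, o=True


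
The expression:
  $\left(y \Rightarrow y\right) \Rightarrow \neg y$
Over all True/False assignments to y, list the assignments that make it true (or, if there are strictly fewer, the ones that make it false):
is true only for:
  y=False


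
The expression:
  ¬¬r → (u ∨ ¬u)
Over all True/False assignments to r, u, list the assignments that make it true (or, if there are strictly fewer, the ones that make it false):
is always true.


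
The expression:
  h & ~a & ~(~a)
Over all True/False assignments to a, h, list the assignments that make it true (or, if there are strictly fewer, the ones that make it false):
is never true.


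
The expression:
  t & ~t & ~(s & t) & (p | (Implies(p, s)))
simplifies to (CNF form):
False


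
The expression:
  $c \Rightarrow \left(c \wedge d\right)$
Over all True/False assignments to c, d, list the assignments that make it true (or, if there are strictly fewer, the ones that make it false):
is false only for:
  c=True, d=False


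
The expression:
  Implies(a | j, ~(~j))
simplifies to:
j | ~a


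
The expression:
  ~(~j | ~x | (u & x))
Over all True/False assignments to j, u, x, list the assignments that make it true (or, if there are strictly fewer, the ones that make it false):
is true only for:
  j=True, u=False, x=True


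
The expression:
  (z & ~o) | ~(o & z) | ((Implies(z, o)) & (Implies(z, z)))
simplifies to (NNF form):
True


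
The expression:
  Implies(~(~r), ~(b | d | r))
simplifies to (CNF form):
~r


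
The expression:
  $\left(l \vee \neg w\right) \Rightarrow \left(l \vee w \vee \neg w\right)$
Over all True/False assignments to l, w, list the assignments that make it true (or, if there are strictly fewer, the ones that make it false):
is always true.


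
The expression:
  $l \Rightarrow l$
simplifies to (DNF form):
$\text{True}$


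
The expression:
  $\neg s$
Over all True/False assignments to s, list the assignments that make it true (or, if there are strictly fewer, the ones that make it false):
is true only for:
  s=False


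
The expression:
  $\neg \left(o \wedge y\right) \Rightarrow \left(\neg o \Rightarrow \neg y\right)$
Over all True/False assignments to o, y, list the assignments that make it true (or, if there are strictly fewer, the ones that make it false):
is false only for:
  o=False, y=True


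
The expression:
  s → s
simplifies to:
True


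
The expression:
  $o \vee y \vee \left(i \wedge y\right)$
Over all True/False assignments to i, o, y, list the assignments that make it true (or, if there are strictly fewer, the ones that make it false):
is false only for:
  i=False, o=False, y=False;
  i=True, o=False, y=False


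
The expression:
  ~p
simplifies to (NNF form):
~p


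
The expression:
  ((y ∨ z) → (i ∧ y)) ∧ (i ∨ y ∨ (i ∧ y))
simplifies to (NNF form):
i ∧ (y ∨ ¬z)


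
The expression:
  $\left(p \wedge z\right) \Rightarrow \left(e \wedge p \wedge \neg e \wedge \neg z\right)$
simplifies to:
$\neg p \vee \neg z$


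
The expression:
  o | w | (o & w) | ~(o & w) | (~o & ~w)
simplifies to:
True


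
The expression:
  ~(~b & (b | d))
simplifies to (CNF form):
b | ~d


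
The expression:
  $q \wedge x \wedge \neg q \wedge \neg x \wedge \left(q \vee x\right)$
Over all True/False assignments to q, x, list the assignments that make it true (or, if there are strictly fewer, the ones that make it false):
is never true.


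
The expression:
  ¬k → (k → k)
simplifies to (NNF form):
True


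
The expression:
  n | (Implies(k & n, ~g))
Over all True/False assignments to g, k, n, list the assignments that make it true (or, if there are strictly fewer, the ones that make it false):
is always true.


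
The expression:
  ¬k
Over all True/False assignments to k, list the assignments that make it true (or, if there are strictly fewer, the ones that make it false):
is true only for:
  k=False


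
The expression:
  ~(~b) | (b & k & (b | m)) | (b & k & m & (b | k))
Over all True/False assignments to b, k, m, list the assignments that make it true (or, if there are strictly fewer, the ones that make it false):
is true only for:
  b=True, k=False, m=False;
  b=True, k=False, m=True;
  b=True, k=True, m=False;
  b=True, k=True, m=True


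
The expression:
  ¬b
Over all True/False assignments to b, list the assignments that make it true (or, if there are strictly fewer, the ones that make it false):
is true only for:
  b=False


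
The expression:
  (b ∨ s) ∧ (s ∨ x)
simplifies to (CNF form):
(b ∨ s) ∧ (s ∨ x)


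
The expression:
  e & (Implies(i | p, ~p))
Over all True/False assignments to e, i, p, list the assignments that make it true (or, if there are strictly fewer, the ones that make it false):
is true only for:
  e=True, i=False, p=False;
  e=True, i=True, p=False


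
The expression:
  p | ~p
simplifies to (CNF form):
True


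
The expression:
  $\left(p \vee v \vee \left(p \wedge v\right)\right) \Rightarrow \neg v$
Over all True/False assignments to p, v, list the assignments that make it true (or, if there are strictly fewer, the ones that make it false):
is true only for:
  p=False, v=False;
  p=True, v=False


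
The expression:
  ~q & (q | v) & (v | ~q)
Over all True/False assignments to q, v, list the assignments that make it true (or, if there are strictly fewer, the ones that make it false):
is true only for:
  q=False, v=True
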